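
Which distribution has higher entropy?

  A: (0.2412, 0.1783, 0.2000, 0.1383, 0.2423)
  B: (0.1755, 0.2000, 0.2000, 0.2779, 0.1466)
A

Both distributions are close to uniform, making this a harder comparison.

H(A) = 2.2930 bits
H(B) = 2.2888 bits

The distribution closer to uniform has higher entropy.
Answer: A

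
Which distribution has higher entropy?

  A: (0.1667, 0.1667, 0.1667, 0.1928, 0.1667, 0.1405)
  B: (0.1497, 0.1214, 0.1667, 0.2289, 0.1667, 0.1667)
A

Both distributions are close to uniform, making this a harder comparison.

H(A) = 2.5790 bits
H(B) = 2.5589 bits

The distribution closer to uniform has higher entropy.
Answer: A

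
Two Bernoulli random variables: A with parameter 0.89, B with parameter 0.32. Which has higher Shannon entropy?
B

For binary distributions, entropy is maximized at p=0.5 and decreases as p moves toward 0 or 1.

H(A) = H(0.89) = 0.4999 bits
H(B) = H(0.32) = 0.9044 bits

Distribution B (p=0.32) is closer to uniform (p=0.5), so it has higher entropy.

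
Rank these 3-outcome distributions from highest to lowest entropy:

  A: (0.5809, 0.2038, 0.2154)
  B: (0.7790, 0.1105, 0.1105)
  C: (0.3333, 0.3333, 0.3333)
C > A > B

Key insight: Entropy is maximized by uniform distributions and minimized by concentrated distributions.

- Uniform distributions have maximum entropy log₂(3) = 1.5850 bits
- The more "peaked" or concentrated a distribution, the lower its entropy

Entropies:
  H(A) = 1.4000 bits
  H(B) = 0.9830 bits
  H(C) = 1.5850 bits

Ranking: C > A > B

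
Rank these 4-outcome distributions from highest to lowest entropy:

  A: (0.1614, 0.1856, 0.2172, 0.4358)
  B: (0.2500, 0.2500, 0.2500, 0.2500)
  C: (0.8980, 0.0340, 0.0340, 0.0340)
B > A > C

Key insight: Entropy is maximized by uniform distributions and minimized by concentrated distributions.

- Uniform distributions have maximum entropy log₂(4) = 2.0000 bits
- The more "peaked" or concentrated a distribution, the lower its entropy

Entropies:
  H(A) = 1.8764 bits
  H(B) = 2.0000 bits
  H(C) = 0.6370 bits

Ranking: B > A > C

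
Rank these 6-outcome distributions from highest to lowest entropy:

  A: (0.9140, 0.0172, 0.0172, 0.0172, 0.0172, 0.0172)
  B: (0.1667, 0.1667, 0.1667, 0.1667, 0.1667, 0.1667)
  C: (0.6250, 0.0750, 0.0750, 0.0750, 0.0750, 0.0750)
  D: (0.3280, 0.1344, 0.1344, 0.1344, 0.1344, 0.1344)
B > D > C > A

Key insight: Entropy is maximized by uniform distributions and minimized by concentrated distributions.

Entropies:
  H(A) = 0.6227 bits
  H(B) = 2.5850 bits
  H(C) = 1.8252 bits
  H(D) = 2.4732 bits

Ranking: B > D > C > A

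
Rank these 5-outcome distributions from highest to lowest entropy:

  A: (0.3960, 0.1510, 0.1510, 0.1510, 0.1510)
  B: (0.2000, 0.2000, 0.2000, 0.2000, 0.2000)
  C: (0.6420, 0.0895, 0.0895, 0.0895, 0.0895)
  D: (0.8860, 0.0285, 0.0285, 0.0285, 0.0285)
B > A > C > D

Key insight: Entropy is maximized by uniform distributions and minimized by concentrated distributions.

Entropies:
  H(A) = 2.1766 bits
  H(B) = 2.3219 bits
  H(C) = 1.6570 bits
  H(D) = 0.7399 bits

Ranking: B > A > C > D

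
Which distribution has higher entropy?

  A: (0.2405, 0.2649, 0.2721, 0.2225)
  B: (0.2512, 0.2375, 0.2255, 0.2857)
A

Both distributions are close to uniform, making this a harder comparison.

H(A) = 1.9955 bits
H(B) = 1.9942 bits

The distribution closer to uniform has higher entropy.
Answer: A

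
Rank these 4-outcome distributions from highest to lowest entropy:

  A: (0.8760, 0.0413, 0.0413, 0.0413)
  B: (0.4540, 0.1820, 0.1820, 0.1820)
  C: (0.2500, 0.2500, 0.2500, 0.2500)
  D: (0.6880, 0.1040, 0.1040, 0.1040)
C > B > D > A

Key insight: Entropy is maximized by uniform distributions and minimized by concentrated distributions.

Entropies:
  H(A) = 0.7373 bits
  H(B) = 1.8593 bits
  H(C) = 2.0000 bits
  H(D) = 1.3900 bits

Ranking: C > B > D > A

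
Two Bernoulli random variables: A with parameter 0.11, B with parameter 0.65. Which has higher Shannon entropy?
B

For binary distributions, entropy is maximized at p=0.5 and decreases as p moves toward 0 or 1.

H(A) = H(0.11) = 0.4999 bits
H(B) = H(0.65) = 0.9341 bits

Distribution B (p=0.65) is closer to uniform (p=0.5), so it has higher entropy.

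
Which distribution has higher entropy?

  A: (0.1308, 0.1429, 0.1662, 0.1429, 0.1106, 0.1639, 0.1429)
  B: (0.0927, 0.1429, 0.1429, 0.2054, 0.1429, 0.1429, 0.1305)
A

Both distributions are close to uniform, making this a harder comparison.

H(A) = 2.7961 bits
H(B) = 2.7747 bits

The distribution closer to uniform has higher entropy.
Answer: A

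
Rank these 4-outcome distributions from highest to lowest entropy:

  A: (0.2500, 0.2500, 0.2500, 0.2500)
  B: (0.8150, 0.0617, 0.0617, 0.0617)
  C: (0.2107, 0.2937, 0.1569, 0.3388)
A > C > B

Key insight: Entropy is maximized by uniform distributions and minimized by concentrated distributions.

- Uniform distributions have maximum entropy log₂(4) = 2.0000 bits
- The more "peaked" or concentrated a distribution, the lower its entropy

Entropies:
  H(A) = 2.0000 bits
  H(B) = 0.9841 bits
  H(C) = 1.9408 bits

Ranking: A > C > B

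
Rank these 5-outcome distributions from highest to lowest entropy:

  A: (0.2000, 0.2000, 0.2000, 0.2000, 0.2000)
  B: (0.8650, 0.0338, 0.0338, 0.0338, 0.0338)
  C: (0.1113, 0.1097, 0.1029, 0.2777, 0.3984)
A > C > B

Key insight: Entropy is maximized by uniform distributions and minimized by concentrated distributions.

- Uniform distributions have maximum entropy log₂(5) = 2.3219 bits
- The more "peaked" or concentrated a distribution, the lower its entropy

Entropies:
  H(A) = 2.3219 bits
  H(B) = 0.8410 bits
  H(C) = 2.0821 bits

Ranking: A > C > B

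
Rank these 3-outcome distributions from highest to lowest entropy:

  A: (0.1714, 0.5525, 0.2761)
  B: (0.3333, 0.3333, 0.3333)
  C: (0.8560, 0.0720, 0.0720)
B > A > C

Key insight: Entropy is maximized by uniform distributions and minimized by concentrated distributions.

- Uniform distributions have maximum entropy log₂(3) = 1.5850 bits
- The more "peaked" or concentrated a distribution, the lower its entropy

Entropies:
  H(A) = 1.4217 bits
  H(B) = 1.5850 bits
  H(C) = 0.7386 bits

Ranking: B > A > C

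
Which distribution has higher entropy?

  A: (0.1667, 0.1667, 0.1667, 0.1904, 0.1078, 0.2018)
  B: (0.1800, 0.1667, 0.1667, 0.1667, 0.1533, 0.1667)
B

Both distributions are close to uniform, making this a harder comparison.

H(A) = 2.5605 bits
H(B) = 2.5834 bits

The distribution closer to uniform has higher entropy.
Answer: B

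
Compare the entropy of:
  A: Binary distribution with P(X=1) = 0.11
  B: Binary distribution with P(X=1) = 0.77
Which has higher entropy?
B

For binary distributions, entropy is maximized at p=0.5 and decreases as p moves toward 0 or 1.

H(A) = H(0.11) = 0.4999 bits
H(B) = H(0.77) = 0.7780 bits

Distribution B (p=0.77) is closer to uniform (p=0.5), so it has higher entropy.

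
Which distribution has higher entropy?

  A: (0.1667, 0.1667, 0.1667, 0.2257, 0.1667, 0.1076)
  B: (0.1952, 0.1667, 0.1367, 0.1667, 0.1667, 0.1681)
B

Both distributions are close to uniform, making this a harder comparison.

H(A) = 2.5541 bits
H(B) = 2.5775 bits

The distribution closer to uniform has higher entropy.
Answer: B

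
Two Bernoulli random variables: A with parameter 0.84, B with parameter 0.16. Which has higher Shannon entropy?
Equal

For binary distributions, entropy is maximized at p=0.5 and decreases as p moves toward 0 or 1.

H(A) = H(0.84) = 0.6343 bits
H(B) = H(0.16) = 0.6343 bits

Both distributions are equally far from uniform (|0.84-0.5| = |0.16-0.5|), so they have the same entropy.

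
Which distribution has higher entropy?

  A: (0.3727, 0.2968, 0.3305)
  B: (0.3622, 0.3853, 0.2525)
A

Both distributions are close to uniform, making this a harder comparison.

H(A) = 1.5787 bits
H(B) = 1.5622 bits

The distribution closer to uniform has higher entropy.
Answer: A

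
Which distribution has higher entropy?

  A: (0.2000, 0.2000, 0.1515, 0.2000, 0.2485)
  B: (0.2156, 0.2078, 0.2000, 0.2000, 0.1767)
B

Both distributions are close to uniform, making this a harder comparison.

H(A) = 2.3048 bits
H(B) = 2.3188 bits

The distribution closer to uniform has higher entropy.
Answer: B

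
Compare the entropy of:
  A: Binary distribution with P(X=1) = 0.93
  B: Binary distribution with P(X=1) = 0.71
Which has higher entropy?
B

For binary distributions, entropy is maximized at p=0.5 and decreases as p moves toward 0 or 1.

H(A) = H(0.93) = 0.3659 bits
H(B) = H(0.71) = 0.8687 bits

Distribution B (p=0.71) is closer to uniform (p=0.5), so it has higher entropy.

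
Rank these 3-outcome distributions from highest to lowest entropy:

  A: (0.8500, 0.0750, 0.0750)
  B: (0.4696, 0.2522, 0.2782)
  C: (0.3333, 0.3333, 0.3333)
C > B > A

Key insight: Entropy is maximized by uniform distributions and minimized by concentrated distributions.

- Uniform distributions have maximum entropy log₂(3) = 1.5850 bits
- The more "peaked" or concentrated a distribution, the lower its entropy

Entropies:
  H(A) = 0.7598 bits
  H(B) = 1.5268 bits
  H(C) = 1.5850 bits

Ranking: C > B > A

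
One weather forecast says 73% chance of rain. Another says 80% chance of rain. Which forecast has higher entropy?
73% forecast

Treat each forecast as a Bernoulli distribution. Binary entropy is maximized at p=0.5 and falls off symmetrically toward 0 or 1. The 73% forecast is closer to 50%, so it is more uncertain. H(73%) ≈ 0.841 bits, H(80%) ≈ 0.722 bits.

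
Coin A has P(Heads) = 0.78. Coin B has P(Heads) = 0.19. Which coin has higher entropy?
A

For binary distributions, entropy is maximized at p=0.5 and decreases as p moves toward 0 or 1.

H(A) = H(0.78) = 0.7602 bits
H(B) = H(0.19) = 0.7015 bits

Distribution A (p=0.78) is closer to uniform (p=0.5), so it has higher entropy.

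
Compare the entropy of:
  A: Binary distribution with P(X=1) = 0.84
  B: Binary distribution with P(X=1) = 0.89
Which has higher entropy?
A

For binary distributions, entropy is maximized at p=0.5 and decreases as p moves toward 0 or 1.

H(A) = H(0.84) = 0.6343 bits
H(B) = H(0.89) = 0.4999 bits

Distribution A (p=0.84) is closer to uniform (p=0.5), so it has higher entropy.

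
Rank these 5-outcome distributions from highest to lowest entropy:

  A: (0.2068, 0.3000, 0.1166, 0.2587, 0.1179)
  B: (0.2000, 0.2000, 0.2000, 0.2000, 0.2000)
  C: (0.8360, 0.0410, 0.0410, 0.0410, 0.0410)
B > A > C

Key insight: Entropy is maximized by uniform distributions and minimized by concentrated distributions.

- Uniform distributions have maximum entropy log₂(5) = 2.3219 bits
- The more "peaked" or concentrated a distribution, the lower its entropy

Entropies:
  H(A) = 2.2211 bits
  H(B) = 2.3219 bits
  H(C) = 0.9718 bits

Ranking: B > A > C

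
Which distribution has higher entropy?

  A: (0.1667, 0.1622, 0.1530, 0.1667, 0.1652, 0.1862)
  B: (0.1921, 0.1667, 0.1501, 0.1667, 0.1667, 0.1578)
A

Both distributions are close to uniform, making this a harder comparison.

H(A) = 2.5825 bits
H(B) = 2.5807 bits

The distribution closer to uniform has higher entropy.
Answer: A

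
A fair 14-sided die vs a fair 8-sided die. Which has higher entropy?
14-sided die

Both are uniform distributions; for uniform over n outcomes, H = log₂(n). H(14-sided) = log₂(14) = 3.807 bits and H(8-sided) = log₂(8) = 3.000 bits. More outcomes in a uniform distribution means higher entropy.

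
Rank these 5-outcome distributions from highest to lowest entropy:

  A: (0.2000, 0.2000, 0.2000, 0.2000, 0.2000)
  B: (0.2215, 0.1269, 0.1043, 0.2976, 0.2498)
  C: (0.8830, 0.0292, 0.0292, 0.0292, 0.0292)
A > B > C

Key insight: Entropy is maximized by uniform distributions and minimized by concentrated distributions.

- Uniform distributions have maximum entropy log₂(5) = 2.3219 bits
- The more "peaked" or concentrated a distribution, the lower its entropy

Entropies:
  H(A) = 2.3219 bits
  H(B) = 2.2200 bits
  H(C) = 0.7547 bits

Ranking: A > B > C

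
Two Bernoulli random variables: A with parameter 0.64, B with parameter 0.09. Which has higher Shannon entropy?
A

For binary distributions, entropy is maximized at p=0.5 and decreases as p moves toward 0 or 1.

H(A) = H(0.64) = 0.9427 bits
H(B) = H(0.09) = 0.4365 bits

Distribution A (p=0.64) is closer to uniform (p=0.5), so it has higher entropy.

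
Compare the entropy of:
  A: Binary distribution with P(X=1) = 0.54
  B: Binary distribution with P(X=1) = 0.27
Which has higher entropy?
A

For binary distributions, entropy is maximized at p=0.5 and decreases as p moves toward 0 or 1.

H(A) = H(0.54) = 0.9954 bits
H(B) = H(0.27) = 0.8415 bits

Distribution A (p=0.54) is closer to uniform (p=0.5), so it has higher entropy.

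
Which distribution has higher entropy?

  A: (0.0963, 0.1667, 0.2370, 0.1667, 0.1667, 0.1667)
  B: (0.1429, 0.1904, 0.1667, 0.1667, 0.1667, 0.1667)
B

Both distributions are close to uniform, making this a harder comparison.

H(A) = 2.5407 bits
H(B) = 2.5801 bits

The distribution closer to uniform has higher entropy.
Answer: B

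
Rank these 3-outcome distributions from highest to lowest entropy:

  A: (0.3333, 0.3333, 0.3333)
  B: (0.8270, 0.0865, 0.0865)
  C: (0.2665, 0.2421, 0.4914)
A > C > B

Key insight: Entropy is maximized by uniform distributions and minimized by concentrated distributions.

- Uniform distributions have maximum entropy log₂(3) = 1.5850 bits
- The more "peaked" or concentrated a distribution, the lower its entropy

Entropies:
  H(A) = 1.5850 bits
  H(B) = 0.8375 bits
  H(C) = 1.5076 bits

Ranking: A > C > B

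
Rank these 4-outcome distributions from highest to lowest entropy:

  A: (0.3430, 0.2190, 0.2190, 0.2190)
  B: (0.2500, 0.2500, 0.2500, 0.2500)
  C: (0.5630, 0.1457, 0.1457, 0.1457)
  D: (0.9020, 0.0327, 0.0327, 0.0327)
B > A > C > D

Key insight: Entropy is maximized by uniform distributions and minimized by concentrated distributions.

Entropies:
  H(A) = 1.9690 bits
  H(B) = 2.0000 bits
  H(C) = 1.6811 bits
  H(D) = 0.6179 bits

Ranking: B > A > C > D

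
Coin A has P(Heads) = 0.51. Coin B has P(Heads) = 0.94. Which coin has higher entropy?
A

For binary distributions, entropy is maximized at p=0.5 and decreases as p moves toward 0 or 1.

H(A) = H(0.51) = 0.9997 bits
H(B) = H(0.94) = 0.3274 bits

Distribution A (p=0.51) is closer to uniform (p=0.5), so it has higher entropy.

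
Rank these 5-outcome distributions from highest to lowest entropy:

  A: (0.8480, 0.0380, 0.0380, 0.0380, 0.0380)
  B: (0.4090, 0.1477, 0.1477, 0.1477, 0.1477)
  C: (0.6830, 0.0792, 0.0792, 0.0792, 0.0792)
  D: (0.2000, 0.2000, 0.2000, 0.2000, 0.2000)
D > B > C > A

Key insight: Entropy is maximized by uniform distributions and minimized by concentrated distributions.

Entropies:
  H(A) = 0.9188 bits
  H(B) = 2.1580 bits
  H(C) = 1.5351 bits
  H(D) = 2.3219 bits

Ranking: D > B > C > A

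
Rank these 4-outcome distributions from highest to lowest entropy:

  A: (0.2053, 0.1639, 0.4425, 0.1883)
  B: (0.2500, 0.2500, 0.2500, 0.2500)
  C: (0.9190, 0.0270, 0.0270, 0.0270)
B > A > C

Key insight: Entropy is maximized by uniform distributions and minimized by concentrated distributions.

- Uniform distributions have maximum entropy log₂(4) = 2.0000 bits
- The more "peaked" or concentrated a distribution, the lower its entropy

Entropies:
  H(A) = 1.8706 bits
  H(B) = 2.0000 bits
  H(C) = 0.5341 bits

Ranking: B > A > C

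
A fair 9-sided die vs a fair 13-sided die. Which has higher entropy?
13-sided die

Both are uniform distributions; for uniform over n outcomes, H = log₂(n). H(9-sided) = log₂(9) = 3.170 bits and H(13-sided) = log₂(13) = 3.700 bits. More outcomes in a uniform distribution means higher entropy.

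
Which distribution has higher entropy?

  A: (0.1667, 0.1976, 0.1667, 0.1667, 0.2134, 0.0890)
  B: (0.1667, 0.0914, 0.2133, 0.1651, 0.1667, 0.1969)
B

Both distributions are close to uniform, making this a harder comparison.

H(A) = 2.5409 bits
H(B) = 2.5432 bits

The distribution closer to uniform has higher entropy.
Answer: B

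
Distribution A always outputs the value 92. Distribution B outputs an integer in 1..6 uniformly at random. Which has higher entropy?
B

A is deterministic, so H(A) = 0. B is uniform over 6 outcomes, so H(B) = log₂(6) = 2.585 bits. Any distribution with genuine randomness has higher entropy than a deterministic one.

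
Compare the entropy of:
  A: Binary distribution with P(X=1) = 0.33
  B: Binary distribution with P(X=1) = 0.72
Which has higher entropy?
A

For binary distributions, entropy is maximized at p=0.5 and decreases as p moves toward 0 or 1.

H(A) = H(0.33) = 0.9149 bits
H(B) = H(0.72) = 0.8555 bits

Distribution A (p=0.33) is closer to uniform (p=0.5), so it has higher entropy.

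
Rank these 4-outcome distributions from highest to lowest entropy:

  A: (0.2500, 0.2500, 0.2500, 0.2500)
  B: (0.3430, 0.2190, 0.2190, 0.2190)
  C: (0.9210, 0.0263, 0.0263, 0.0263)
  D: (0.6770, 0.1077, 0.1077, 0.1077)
A > B > D > C

Key insight: Entropy is maximized by uniform distributions and minimized by concentrated distributions.

Entropies:
  H(A) = 2.0000 bits
  H(B) = 1.9690 bits
  H(C) = 0.5239 bits
  H(D) = 1.4196 bits

Ranking: A > B > D > C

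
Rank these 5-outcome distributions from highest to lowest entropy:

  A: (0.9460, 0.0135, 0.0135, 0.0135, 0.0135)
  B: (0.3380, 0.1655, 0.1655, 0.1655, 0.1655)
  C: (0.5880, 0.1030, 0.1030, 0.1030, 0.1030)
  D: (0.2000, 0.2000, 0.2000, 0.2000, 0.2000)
D > B > C > A

Key insight: Entropy is maximized by uniform distributions and minimized by concentrated distributions.

Entropies:
  H(A) = 0.4112 bits
  H(B) = 2.2469 bits
  H(C) = 1.8015 bits
  H(D) = 2.3219 bits

Ranking: D > B > C > A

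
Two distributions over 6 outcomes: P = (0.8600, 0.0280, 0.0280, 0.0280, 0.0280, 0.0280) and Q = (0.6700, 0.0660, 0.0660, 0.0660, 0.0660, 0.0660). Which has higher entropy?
Q

P is highly concentrated on one outcome (86%), making it nearly deterministic. Q spreads its mass more evenly (max 67%). The more spread-out distribution has higher entropy: H(P) ≈ 0.909 bits, H(Q) ≈ 1.681 bits.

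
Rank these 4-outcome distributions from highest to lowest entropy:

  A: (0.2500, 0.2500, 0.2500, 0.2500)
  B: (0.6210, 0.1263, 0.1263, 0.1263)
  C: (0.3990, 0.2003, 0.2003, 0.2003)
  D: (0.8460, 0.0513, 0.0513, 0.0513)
A > C > B > D

Key insight: Entropy is maximized by uniform distributions and minimized by concentrated distributions.

Entropies:
  H(A) = 2.0000 bits
  H(B) = 1.5580 bits
  H(C) = 1.9229 bits
  H(D) = 0.8638 bits

Ranking: A > C > B > D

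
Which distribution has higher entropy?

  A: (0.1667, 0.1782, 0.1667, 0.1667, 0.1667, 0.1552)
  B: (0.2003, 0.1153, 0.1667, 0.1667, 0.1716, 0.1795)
A

Both distributions are close to uniform, making this a harder comparison.

H(A) = 2.5838 bits
H(B) = 2.5668 bits

The distribution closer to uniform has higher entropy.
Answer: A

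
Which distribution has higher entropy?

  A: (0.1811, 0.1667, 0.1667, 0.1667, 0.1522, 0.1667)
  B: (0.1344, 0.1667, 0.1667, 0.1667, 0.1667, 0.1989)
A

Both distributions are close to uniform, making this a harder comparison.

H(A) = 2.5832 bits
H(B) = 2.5759 bits

The distribution closer to uniform has higher entropy.
Answer: A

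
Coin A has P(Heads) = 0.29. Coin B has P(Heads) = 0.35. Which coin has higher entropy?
B

For binary distributions, entropy is maximized at p=0.5 and decreases as p moves toward 0 or 1.

H(A) = H(0.29) = 0.8687 bits
H(B) = H(0.35) = 0.9341 bits

Distribution B (p=0.35) is closer to uniform (p=0.5), so it has higher entropy.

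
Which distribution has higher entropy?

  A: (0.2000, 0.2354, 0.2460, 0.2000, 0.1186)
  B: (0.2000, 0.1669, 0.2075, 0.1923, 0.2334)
B

Both distributions are close to uniform, making this a harder comparison.

H(A) = 2.2826 bits
H(B) = 2.3135 bits

The distribution closer to uniform has higher entropy.
Answer: B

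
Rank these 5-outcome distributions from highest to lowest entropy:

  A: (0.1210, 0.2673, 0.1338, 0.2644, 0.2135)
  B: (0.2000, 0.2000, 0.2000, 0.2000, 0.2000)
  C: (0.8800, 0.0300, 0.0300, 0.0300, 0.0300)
B > A > C

Key insight: Entropy is maximized by uniform distributions and minimized by concentrated distributions.

- Uniform distributions have maximum entropy log₂(5) = 2.3219 bits
- The more "peaked" or concentrated a distribution, the lower its entropy

Entropies:
  H(A) = 2.2488 bits
  H(B) = 2.3219 bits
  H(C) = 0.7694 bits

Ranking: B > A > C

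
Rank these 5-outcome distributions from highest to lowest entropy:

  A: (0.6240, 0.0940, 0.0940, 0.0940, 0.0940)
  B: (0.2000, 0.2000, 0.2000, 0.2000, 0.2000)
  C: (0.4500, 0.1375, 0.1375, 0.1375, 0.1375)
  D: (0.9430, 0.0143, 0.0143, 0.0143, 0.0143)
B > C > A > D

Key insight: Entropy is maximized by uniform distributions and minimized by concentrated distributions.

Entropies:
  H(A) = 1.7072 bits
  H(B) = 2.3219 bits
  H(C) = 2.0928 bits
  H(D) = 0.4294 bits

Ranking: B > C > A > D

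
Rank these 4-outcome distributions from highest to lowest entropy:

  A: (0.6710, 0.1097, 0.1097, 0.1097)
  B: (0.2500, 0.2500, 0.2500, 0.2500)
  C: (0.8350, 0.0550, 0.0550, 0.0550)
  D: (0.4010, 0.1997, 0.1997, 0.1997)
B > D > A > C

Key insight: Entropy is maximized by uniform distributions and minimized by concentrated distributions.

Entropies:
  H(A) = 1.4354 bits
  H(B) = 2.0000 bits
  H(C) = 0.9077 bits
  H(D) = 1.9209 bits

Ranking: B > D > A > C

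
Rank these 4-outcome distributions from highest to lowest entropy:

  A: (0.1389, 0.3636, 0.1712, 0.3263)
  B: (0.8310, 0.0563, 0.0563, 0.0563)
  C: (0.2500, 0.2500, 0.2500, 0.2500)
C > A > B

Key insight: Entropy is maximized by uniform distributions and minimized by concentrated distributions.

- Uniform distributions have maximum entropy log₂(4) = 2.0000 bits
- The more "peaked" or concentrated a distribution, the lower its entropy

Entropies:
  H(A) = 1.8895 bits
  H(B) = 0.9233 bits
  H(C) = 2.0000 bits

Ranking: C > A > B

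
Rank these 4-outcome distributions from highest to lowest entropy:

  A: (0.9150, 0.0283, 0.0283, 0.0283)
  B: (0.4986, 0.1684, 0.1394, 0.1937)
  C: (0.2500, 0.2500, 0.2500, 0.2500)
C > B > A

Key insight: Entropy is maximized by uniform distributions and minimized by concentrated distributions.

- Uniform distributions have maximum entropy log₂(4) = 2.0000 bits
- The more "peaked" or concentrated a distribution, the lower its entropy

Entropies:
  H(A) = 0.5543 bits
  H(B) = 1.7883 bits
  H(C) = 2.0000 bits

Ranking: C > B > A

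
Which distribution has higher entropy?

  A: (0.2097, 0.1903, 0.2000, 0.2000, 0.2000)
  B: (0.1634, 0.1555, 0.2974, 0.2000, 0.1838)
A

Both distributions are close to uniform, making this a harder comparison.

H(A) = 2.3213 bits
H(B) = 2.2784 bits

The distribution closer to uniform has higher entropy.
Answer: A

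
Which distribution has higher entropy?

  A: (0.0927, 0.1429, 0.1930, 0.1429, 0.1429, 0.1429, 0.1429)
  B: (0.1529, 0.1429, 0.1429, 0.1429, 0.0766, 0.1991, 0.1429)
A

Both distributions are close to uniform, making this a harder comparison.

H(A) = 2.7814 bits
H(B) = 2.7659 bits

The distribution closer to uniform has higher entropy.
Answer: A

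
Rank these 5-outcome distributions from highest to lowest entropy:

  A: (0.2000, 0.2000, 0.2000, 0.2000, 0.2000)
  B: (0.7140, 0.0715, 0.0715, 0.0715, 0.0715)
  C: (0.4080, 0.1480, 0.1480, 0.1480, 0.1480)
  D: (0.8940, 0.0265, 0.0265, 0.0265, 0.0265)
A > C > B > D

Key insight: Entropy is maximized by uniform distributions and minimized by concentrated distributions.

Entropies:
  H(A) = 2.3219 bits
  H(B) = 1.4355 bits
  H(C) = 2.1594 bits
  H(D) = 0.6997 bits

Ranking: A > C > B > D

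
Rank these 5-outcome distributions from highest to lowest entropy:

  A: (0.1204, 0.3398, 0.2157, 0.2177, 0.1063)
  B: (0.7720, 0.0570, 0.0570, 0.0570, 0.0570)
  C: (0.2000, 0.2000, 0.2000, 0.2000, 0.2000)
C > A > B

Key insight: Entropy is maximized by uniform distributions and minimized by concentrated distributions.

- Uniform distributions have maximum entropy log₂(5) = 2.3219 bits
- The more "peaked" or concentrated a distribution, the lower its entropy

Entropies:
  H(A) = 2.1968 bits
  H(B) = 1.2305 bits
  H(C) = 2.3219 bits

Ranking: C > A > B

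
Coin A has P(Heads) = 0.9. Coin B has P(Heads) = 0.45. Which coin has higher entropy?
B

For binary distributions, entropy is maximized at p=0.5 and decreases as p moves toward 0 or 1.

H(A) = H(0.9) = 0.4690 bits
H(B) = H(0.45) = 0.9928 bits

Distribution B (p=0.45) is closer to uniform (p=0.5), so it has higher entropy.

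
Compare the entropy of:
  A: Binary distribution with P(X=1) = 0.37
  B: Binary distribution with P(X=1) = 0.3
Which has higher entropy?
A

For binary distributions, entropy is maximized at p=0.5 and decreases as p moves toward 0 or 1.

H(A) = H(0.37) = 0.9507 bits
H(B) = H(0.3) = 0.8813 bits

Distribution A (p=0.37) is closer to uniform (p=0.5), so it has higher entropy.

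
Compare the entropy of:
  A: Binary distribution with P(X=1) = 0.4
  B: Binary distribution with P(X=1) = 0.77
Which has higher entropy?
A

For binary distributions, entropy is maximized at p=0.5 and decreases as p moves toward 0 or 1.

H(A) = H(0.4) = 0.9710 bits
H(B) = H(0.77) = 0.7780 bits

Distribution A (p=0.4) is closer to uniform (p=0.5), so it has higher entropy.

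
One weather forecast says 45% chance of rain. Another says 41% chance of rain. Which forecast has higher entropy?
45% forecast

Treat each forecast as a Bernoulli distribution. Binary entropy is maximized at p=0.5 and falls off symmetrically toward 0 or 1. The 45% forecast is closer to 50%, so it is more uncertain. H(45%) ≈ 0.993 bits, H(41%) ≈ 0.977 bits.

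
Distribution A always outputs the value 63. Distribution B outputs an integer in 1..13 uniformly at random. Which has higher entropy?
B

A is deterministic, so H(A) = 0. B is uniform over 13 outcomes, so H(B) = log₂(13) = 3.700 bits. Any distribution with genuine randomness has higher entropy than a deterministic one.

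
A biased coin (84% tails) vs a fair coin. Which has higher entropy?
Fair coin

The fair coin is uniform (p=0.5), maximizing binary entropy at 1 bit. The biased coin has H(0.84) ≈ 0.634 bits — its outcome is more predictable, so its entropy is lower.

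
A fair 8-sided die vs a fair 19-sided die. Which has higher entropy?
19-sided die

Both are uniform distributions; for uniform over n outcomes, H = log₂(n). H(8-sided) = log₂(8) = 3.000 bits and H(19-sided) = log₂(19) = 4.248 bits. More outcomes in a uniform distribution means higher entropy.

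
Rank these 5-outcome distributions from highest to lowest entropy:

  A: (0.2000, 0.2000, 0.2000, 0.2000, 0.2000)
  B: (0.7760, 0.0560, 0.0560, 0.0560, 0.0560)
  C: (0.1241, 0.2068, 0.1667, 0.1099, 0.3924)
A > C > B

Key insight: Entropy is maximized by uniform distributions and minimized by concentrated distributions.

- Uniform distributions have maximum entropy log₂(5) = 2.3219 bits
- The more "peaked" or concentrated a distribution, the lower its entropy

Entropies:
  H(A) = 2.3219 bits
  H(B) = 1.2154 bits
  H(C) = 2.1545 bits

Ranking: A > C > B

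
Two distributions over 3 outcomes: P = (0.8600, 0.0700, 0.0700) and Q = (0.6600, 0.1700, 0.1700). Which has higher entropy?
Q

P is highly concentrated on one outcome (86%), making it nearly deterministic. Q spreads its mass more evenly (max 66%). The more spread-out distribution has higher entropy: H(P) ≈ 0.724 bits, H(Q) ≈ 1.265 bits.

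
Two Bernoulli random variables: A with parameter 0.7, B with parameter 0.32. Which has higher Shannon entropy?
B

For binary distributions, entropy is maximized at p=0.5 and decreases as p moves toward 0 or 1.

H(A) = H(0.7) = 0.8813 bits
H(B) = H(0.32) = 0.9044 bits

Distribution B (p=0.32) is closer to uniform (p=0.5), so it has higher entropy.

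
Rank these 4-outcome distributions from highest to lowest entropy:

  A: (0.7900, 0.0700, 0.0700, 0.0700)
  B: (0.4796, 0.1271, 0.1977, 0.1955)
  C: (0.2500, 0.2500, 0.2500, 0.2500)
C > B > A

Key insight: Entropy is maximized by uniform distributions and minimized by concentrated distributions.

- Uniform distributions have maximum entropy log₂(4) = 2.0000 bits
- The more "peaked" or concentrated a distribution, the lower its entropy

Entropies:
  H(A) = 1.0743 bits
  H(B) = 1.8094 bits
  H(C) = 2.0000 bits

Ranking: C > B > A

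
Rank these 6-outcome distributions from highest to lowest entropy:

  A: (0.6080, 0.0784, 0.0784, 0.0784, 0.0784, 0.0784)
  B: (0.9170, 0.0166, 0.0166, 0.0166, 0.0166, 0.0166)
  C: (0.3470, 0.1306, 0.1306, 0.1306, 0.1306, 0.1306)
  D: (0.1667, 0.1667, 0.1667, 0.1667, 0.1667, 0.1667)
D > C > A > B

Key insight: Entropy is maximized by uniform distributions and minimized by concentrated distributions.

Entropies:
  H(A) = 1.8763 bits
  H(B) = 0.6054 bits
  H(C) = 2.4476 bits
  H(D) = 2.5850 bits

Ranking: D > C > A > B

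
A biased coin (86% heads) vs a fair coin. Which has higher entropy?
Fair coin

The fair coin is uniform (p=0.5), maximizing binary entropy at 1 bit. The biased coin has H(0.86) ≈ 0.584 bits — its outcome is more predictable, so its entropy is lower.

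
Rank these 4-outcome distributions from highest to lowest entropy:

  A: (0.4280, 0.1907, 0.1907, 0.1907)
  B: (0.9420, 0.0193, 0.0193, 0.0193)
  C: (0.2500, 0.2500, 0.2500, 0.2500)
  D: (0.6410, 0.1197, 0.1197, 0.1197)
C > A > D > B

Key insight: Entropy is maximized by uniform distributions and minimized by concentrated distributions.

Entropies:
  H(A) = 1.8916 bits
  H(B) = 0.4114 bits
  H(C) = 2.0000 bits
  H(D) = 1.5109 bits

Ranking: C > A > D > B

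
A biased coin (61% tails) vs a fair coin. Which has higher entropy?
Fair coin

The fair coin is uniform (p=0.5), maximizing binary entropy at 1 bit. The biased coin has H(0.61) ≈ 0.965 bits — its outcome is more predictable, so its entropy is lower.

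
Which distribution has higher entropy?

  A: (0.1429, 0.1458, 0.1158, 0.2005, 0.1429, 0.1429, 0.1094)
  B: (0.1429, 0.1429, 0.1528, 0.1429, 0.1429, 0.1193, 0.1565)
B

Both distributions are close to uniform, making this a harder comparison.

H(A) = 2.7823 bits
H(B) = 2.8030 bits

The distribution closer to uniform has higher entropy.
Answer: B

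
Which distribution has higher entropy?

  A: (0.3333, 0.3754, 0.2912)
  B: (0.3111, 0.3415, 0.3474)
B

Both distributions are close to uniform, making this a harder comparison.

H(A) = 1.5773 bits
H(B) = 1.5833 bits

The distribution closer to uniform has higher entropy.
Answer: B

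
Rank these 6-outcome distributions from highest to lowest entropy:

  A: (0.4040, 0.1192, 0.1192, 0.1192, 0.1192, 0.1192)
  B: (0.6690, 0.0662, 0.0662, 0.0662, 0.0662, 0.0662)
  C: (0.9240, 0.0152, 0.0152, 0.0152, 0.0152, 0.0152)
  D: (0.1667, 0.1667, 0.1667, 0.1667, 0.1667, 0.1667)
D > A > B > C

Key insight: Entropy is maximized by uniform distributions and minimized by concentrated distributions.

Entropies:
  H(A) = 2.3571 bits
  H(B) = 1.6845 bits
  H(C) = 0.5644 bits
  H(D) = 2.5850 bits

Ranking: D > A > B > C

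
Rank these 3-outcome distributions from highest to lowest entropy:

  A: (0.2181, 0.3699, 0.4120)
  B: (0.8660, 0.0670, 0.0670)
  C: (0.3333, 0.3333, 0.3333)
C > A > B

Key insight: Entropy is maximized by uniform distributions and minimized by concentrated distributions.

- Uniform distributions have maximum entropy log₂(3) = 1.5850 bits
- The more "peaked" or concentrated a distribution, the lower its entropy

Entropies:
  H(A) = 1.5370 bits
  H(B) = 0.7023 bits
  H(C) = 1.5850 bits

Ranking: C > A > B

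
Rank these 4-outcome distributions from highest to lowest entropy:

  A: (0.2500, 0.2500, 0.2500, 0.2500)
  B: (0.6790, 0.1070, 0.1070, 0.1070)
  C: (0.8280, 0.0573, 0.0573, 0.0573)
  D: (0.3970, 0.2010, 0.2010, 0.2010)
A > D > B > C

Key insight: Entropy is maximized by uniform distributions and minimized by concentrated distributions.

Entropies:
  H(A) = 2.0000 bits
  H(B) = 1.4142 bits
  H(C) = 0.9349 bits
  H(D) = 1.9249 bits

Ranking: A > D > B > C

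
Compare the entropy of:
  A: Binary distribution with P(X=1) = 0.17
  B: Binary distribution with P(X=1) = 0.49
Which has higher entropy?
B

For binary distributions, entropy is maximized at p=0.5 and decreases as p moves toward 0 or 1.

H(A) = H(0.17) = 0.6577 bits
H(B) = H(0.49) = 0.9997 bits

Distribution B (p=0.49) is closer to uniform (p=0.5), so it has higher entropy.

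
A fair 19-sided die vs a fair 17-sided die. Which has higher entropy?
19-sided die

Both are uniform distributions; for uniform over n outcomes, H = log₂(n). H(19-sided) = log₂(19) = 4.248 bits and H(17-sided) = log₂(17) = 4.087 bits. More outcomes in a uniform distribution means higher entropy.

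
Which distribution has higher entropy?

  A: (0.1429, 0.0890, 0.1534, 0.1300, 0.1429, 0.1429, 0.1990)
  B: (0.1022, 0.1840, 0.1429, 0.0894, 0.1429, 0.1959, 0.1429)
A

Both distributions are close to uniform, making this a harder comparison.

H(A) = 2.7749 bits
H(B) = 2.7609 bits

The distribution closer to uniform has higher entropy.
Answer: A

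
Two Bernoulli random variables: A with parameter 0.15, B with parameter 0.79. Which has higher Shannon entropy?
B

For binary distributions, entropy is maximized at p=0.5 and decreases as p moves toward 0 or 1.

H(A) = H(0.15) = 0.6098 bits
H(B) = H(0.79) = 0.7415 bits

Distribution B (p=0.79) is closer to uniform (p=0.5), so it has higher entropy.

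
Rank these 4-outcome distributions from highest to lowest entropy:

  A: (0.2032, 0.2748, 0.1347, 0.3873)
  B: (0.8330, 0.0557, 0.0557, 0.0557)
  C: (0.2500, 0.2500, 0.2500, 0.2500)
C > A > B

Key insight: Entropy is maximized by uniform distributions and minimized by concentrated distributions.

- Uniform distributions have maximum entropy log₂(4) = 2.0000 bits
- The more "peaked" or concentrated a distribution, the lower its entropy

Entropies:
  H(A) = 1.8989 bits
  H(B) = 0.9155 bits
  H(C) = 2.0000 bits

Ranking: C > A > B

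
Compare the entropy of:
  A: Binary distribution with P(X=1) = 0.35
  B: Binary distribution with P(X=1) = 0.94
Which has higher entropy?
A

For binary distributions, entropy is maximized at p=0.5 and decreases as p moves toward 0 or 1.

H(A) = H(0.35) = 0.9341 bits
H(B) = H(0.94) = 0.3274 bits

Distribution A (p=0.35) is closer to uniform (p=0.5), so it has higher entropy.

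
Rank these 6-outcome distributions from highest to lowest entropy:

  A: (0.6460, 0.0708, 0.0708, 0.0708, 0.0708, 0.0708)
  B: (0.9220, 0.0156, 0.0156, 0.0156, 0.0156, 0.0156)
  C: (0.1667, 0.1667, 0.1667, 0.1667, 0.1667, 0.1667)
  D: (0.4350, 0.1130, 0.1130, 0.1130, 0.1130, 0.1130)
C > D > A > B

Key insight: Entropy is maximized by uniform distributions and minimized by concentrated distributions.

Entropies:
  H(A) = 1.7596 bits
  H(B) = 0.5762 bits
  H(C) = 2.5850 bits
  H(D) = 2.2997 bits

Ranking: C > D > A > B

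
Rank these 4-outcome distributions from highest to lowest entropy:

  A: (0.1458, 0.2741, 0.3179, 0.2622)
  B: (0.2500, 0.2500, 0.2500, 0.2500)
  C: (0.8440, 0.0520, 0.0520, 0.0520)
B > A > C

Key insight: Entropy is maximized by uniform distributions and minimized by concentrated distributions.

- Uniform distributions have maximum entropy log₂(4) = 2.0000 bits
- The more "peaked" or concentrated a distribution, the lower its entropy

Entropies:
  H(A) = 1.9488 bits
  H(B) = 2.0000 bits
  H(C) = 0.8719 bits

Ranking: B > A > C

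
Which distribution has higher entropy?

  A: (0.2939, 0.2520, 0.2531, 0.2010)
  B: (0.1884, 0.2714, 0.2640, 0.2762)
A

Both distributions are close to uniform, making this a harder comparison.

H(A) = 1.9873 bits
H(B) = 1.9842 bits

The distribution closer to uniform has higher entropy.
Answer: A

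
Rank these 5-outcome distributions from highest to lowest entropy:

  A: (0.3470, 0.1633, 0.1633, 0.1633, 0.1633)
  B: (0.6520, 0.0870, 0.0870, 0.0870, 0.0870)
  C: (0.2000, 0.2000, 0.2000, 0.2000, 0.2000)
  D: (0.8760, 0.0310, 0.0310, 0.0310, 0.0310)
C > A > B > D

Key insight: Entropy is maximized by uniform distributions and minimized by concentrated distributions.

Entropies:
  H(A) = 2.2374 bits
  H(B) = 1.6283 bits
  H(C) = 2.3219 bits
  H(D) = 0.7888 bits

Ranking: C > A > B > D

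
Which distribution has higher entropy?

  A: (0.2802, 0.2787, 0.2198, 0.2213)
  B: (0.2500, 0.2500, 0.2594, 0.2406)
B

Both distributions are close to uniform, making this a harder comparison.

H(A) = 1.9899 bits
H(B) = 1.9995 bits

The distribution closer to uniform has higher entropy.
Answer: B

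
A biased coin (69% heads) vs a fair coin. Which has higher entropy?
Fair coin

The fair coin is uniform (p=0.5), maximizing binary entropy at 1 bit. The biased coin has H(0.69) ≈ 0.893 bits — its outcome is more predictable, so its entropy is lower.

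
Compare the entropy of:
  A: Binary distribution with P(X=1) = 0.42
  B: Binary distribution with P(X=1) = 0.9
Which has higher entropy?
A

For binary distributions, entropy is maximized at p=0.5 and decreases as p moves toward 0 or 1.

H(A) = H(0.42) = 0.9815 bits
H(B) = H(0.9) = 0.4690 bits

Distribution A (p=0.42) is closer to uniform (p=0.5), so it has higher entropy.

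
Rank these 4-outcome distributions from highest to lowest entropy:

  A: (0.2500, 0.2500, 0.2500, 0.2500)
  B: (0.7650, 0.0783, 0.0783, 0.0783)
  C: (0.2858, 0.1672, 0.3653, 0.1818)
A > C > B

Key insight: Entropy is maximized by uniform distributions and minimized by concentrated distributions.

- Uniform distributions have maximum entropy log₂(4) = 2.0000 bits
- The more "peaked" or concentrated a distribution, the lower its entropy

Entropies:
  H(A) = 2.0000 bits
  H(B) = 1.1591 bits
  H(C) = 1.9257 bits

Ranking: A > C > B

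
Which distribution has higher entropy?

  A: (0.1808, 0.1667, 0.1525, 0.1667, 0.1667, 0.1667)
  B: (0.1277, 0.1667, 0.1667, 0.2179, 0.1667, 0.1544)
A

Both distributions are close to uniform, making this a harder comparison.

H(A) = 2.5832 bits
H(B) = 2.5668 bits

The distribution closer to uniform has higher entropy.
Answer: A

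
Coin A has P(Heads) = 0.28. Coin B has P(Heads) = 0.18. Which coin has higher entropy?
A

For binary distributions, entropy is maximized at p=0.5 and decreases as p moves toward 0 or 1.

H(A) = H(0.28) = 0.8555 bits
H(B) = H(0.18) = 0.6801 bits

Distribution A (p=0.28) is closer to uniform (p=0.5), so it has higher entropy.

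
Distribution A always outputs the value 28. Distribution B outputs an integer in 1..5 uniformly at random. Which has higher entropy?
B

A is deterministic, so H(A) = 0. B is uniform over 5 outcomes, so H(B) = log₂(5) = 2.322 bits. Any distribution with genuine randomness has higher entropy than a deterministic one.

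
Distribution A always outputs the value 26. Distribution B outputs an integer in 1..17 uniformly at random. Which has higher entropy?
B

A is deterministic, so H(A) = 0. B is uniform over 17 outcomes, so H(B) = log₂(17) = 4.087 bits. Any distribution with genuine randomness has higher entropy than a deterministic one.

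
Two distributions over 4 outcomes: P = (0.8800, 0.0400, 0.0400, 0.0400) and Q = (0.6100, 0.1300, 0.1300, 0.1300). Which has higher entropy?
Q

P is highly concentrated on one outcome (88%), making it nearly deterministic. Q spreads its mass more evenly (max 61%). The more spread-out distribution has higher entropy: H(P) ≈ 0.720 bits, H(Q) ≈ 1.583 bits.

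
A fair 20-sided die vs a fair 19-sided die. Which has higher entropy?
20-sided die

Both are uniform distributions; for uniform over n outcomes, H = log₂(n). H(20-sided) = log₂(20) = 4.322 bits and H(19-sided) = log₂(19) = 4.248 bits. More outcomes in a uniform distribution means higher entropy.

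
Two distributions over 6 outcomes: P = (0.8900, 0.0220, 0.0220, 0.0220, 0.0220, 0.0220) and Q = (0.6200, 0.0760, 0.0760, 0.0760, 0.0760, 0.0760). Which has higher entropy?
Q

P is highly concentrated on one outcome (89%), making it nearly deterministic. Q spreads its mass more evenly (max 62%). The more spread-out distribution has higher entropy: H(P) ≈ 0.755 bits, H(Q) ≈ 1.840 bits.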